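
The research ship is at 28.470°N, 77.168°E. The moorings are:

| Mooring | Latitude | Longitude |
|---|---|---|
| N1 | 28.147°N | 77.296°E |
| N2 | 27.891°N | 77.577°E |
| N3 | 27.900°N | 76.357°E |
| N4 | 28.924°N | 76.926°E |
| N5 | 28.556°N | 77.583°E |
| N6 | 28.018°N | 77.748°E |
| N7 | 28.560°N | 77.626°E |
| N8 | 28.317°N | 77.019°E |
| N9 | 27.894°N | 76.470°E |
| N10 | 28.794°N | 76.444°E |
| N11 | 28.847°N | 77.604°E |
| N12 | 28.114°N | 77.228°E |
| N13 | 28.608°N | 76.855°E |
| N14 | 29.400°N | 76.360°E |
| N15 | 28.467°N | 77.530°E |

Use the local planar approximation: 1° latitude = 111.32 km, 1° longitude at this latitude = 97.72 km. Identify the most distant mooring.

N14

Distances from 28.470°N, 77.168°E:
N1: 38.070 km
N2: 75.840 km
N3: 101.523 km
N4: 55.798 km
N5: 41.668 km
N6: 75.790 km
N7: 45.863 km
N8: 22.407 km
N9: 93.615 km
N10: 79.412 km
N11: 59.804 km
N12: 40.061 km
N13: 34.227 km
N14: 130.201 km
N15: 35.376 km
Maximum: N14 at 130.201 km.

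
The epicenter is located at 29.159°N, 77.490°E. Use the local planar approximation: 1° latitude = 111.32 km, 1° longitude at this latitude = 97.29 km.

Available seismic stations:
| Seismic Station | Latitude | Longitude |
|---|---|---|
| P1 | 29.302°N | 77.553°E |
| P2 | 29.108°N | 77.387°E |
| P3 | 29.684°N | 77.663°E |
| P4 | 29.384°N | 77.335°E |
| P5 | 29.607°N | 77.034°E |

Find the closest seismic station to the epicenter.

Distances from 29.159°N, 77.490°E:
P1: √((0.143·111.32)² + (0.063·97.29)²) = √(253.40692 + 37.56795) = 17.058 km
P2: √((-0.051·111.32)² + (-0.103·97.29)²) = √(32.23196 + 100.41784) = 11.517 km
P3: √((0.525·111.32)² + (0.173·97.29)²) = √(3415.58425 + 283.28828) = 60.818 km
P4: √((0.225·111.32)² + (-0.155·97.29)²) = √(627.35221 + 227.40489) = 29.236 km
P5: √((0.448·111.32)² + (-0.456·97.29)²) = √(2487.15255 + 1968.18579) = 66.748 km
Minimum: P2 at 11.517 km.

P2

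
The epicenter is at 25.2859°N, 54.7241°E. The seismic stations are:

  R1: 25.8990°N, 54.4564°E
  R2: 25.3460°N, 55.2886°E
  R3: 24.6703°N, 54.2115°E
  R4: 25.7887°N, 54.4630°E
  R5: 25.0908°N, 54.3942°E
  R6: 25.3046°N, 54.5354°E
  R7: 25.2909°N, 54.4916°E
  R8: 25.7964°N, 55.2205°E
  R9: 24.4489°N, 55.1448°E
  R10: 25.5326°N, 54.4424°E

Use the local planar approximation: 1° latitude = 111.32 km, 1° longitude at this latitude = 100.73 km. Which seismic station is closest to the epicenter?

Distances from 25.2859°N, 54.7241°E:
R1: 73.3842 km
R2: 57.2543 km
R3: 85.8036 km
R4: 61.8430 km
R5: 39.6986 km
R6: 19.1214 km
R7: 23.4263 km
R8: 75.6952 km
R9: 102.3590 km
R10: 39.4889 km
Minimum: R6 at 19.1214 km.

R6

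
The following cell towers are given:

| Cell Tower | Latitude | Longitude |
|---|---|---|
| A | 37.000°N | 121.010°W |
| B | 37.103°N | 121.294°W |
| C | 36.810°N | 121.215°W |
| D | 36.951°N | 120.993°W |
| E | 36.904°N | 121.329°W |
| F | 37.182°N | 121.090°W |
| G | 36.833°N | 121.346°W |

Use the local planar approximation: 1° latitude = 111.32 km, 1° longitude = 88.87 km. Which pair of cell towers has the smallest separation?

Pairwise distances:
A–B: 27.721 km
A–C: 27.915 km
A–D: 5.660 km
A–E: 30.297 km
A–F: 21.471 km
A–G: 35.174 km
B–C: 33.364 km
B–D: 31.652 km
B–E: 22.370 km
B–F: 20.150 km
B–G: 30.410 km
C–D: 25.211 km
C–E: 14.565 km
C–F: 42.875 km
C–G: 11.920 km
D–E: 30.315 km
D–F: 27.121 km
D–G: 34.010 km
E–F: 37.535 km
E–G: 8.047 km
F–G: 45.022 km
Closest pair: A–D at 5.660 km.

A and D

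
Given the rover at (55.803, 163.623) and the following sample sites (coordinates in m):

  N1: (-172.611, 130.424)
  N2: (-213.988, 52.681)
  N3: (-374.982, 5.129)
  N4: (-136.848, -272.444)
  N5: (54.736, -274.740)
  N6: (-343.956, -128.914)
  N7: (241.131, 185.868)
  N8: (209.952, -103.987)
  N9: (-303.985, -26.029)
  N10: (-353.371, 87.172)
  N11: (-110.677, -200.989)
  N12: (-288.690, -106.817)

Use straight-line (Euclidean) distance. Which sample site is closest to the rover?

Distances from (55.803, 163.623):
N1: √((-228.414)² + (-33.199)²) = √(52172.95540 + 1102.17360) = 230.814 m
N2: √((-269.791)² + (-110.942)²) = √(72787.18368 + 12308.12736) = 291.711 m
N3: √((-430.785)² + (-158.494)²) = √(185575.71623 + 25120.34804) = 459.016 m
N4: √((-192.651)² + (-436.067)²) = √(37114.40780 + 190154.42849) = 476.727 m
N5: √((-1.067)² + (-438.363)²) = √(1.13849 + 192162.11977) = 438.364 m
N6: √((-399.759)² + (-292.537)²) = √(159807.25808 + 85577.89637) = 495.364 m
N7: √((185.328)² + (22.245)²) = √(34346.46758 + 494.84003) = 186.658 m
N8: √((154.149)² + (-267.610)²) = √(23761.91420 + 71615.11210) = 308.832 m
N9: √((-359.788)² + (-189.652)²) = √(129447.40494 + 35967.88110) = 406.713 m
N10: √((-409.174)² + (-76.451)²) = √(167423.36228 + 5844.75540) = 416.255 m
N11: √((-166.480)² + (-364.612)²) = √(27715.59040 + 132941.91054) = 400.821 m
N12: √((-344.493)² + (-270.440)²) = √(118675.42705 + 73137.79360) = 437.965 m
Minimum: N7 at 186.658 m.

N7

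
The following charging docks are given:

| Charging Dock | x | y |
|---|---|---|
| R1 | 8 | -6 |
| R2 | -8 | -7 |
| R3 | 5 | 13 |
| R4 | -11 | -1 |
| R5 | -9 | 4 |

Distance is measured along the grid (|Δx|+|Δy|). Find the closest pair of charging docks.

R4 and R5

Pairwise distances:
R1–R2: |-16| + |-1| = 16 + 1 = 17
R1–R3: |-3| + |19| = 3 + 19 = 22
R1–R4: |-19| + |5| = 19 + 5 = 24
R1–R5: |-17| + |10| = 17 + 10 = 27
R2–R3: |13| + |20| = 13 + 20 = 33
R2–R4: |-3| + |6| = 3 + 6 = 9
R2–R5: |-1| + |11| = 1 + 11 = 12
R3–R4: |-16| + |-14| = 16 + 14 = 30
R3–R5: |-14| + |-9| = 14 + 9 = 23
R4–R5: |2| + |5| = 2 + 5 = 7
Closest pair: R4–R5 at 7.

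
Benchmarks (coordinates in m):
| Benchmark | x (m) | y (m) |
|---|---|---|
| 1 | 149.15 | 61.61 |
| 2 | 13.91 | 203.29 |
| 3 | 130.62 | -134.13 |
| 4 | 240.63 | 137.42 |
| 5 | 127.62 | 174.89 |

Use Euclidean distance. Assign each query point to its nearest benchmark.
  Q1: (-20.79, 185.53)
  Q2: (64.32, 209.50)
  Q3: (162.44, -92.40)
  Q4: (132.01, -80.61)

Q1 at (-20.79, 185.53):
  1: √((169.94)² + (-123.92)²) = √(28879.6036 + 15356.1664) = 210.32 m
  2: √((34.70)² + (17.76)²) = √(1204.0900 + 315.4176) = 38.98 m
  3: √((151.41)² + (-319.66)²) = √(22924.9881 + 102182.5156) = 353.71 m
  4: √((261.42)² + (-48.11)²) = √(68340.4164 + 2314.5721) = 265.81 m
  5: √((148.41)² + (-10.64)²) = √(22025.5281 + 113.2096) = 148.79 m
  → nearest: 2 (38.98 m)
Q2 at (64.32, 209.50):
  1: √((84.83)² + (-147.89)²) = √(7196.1289 + 21871.4521) = 170.49 m
  2: √((-50.41)² + (-6.21)²) = √(2541.1681 + 38.5641) = 50.79 m
  3: √((66.30)² + (-343.63)²) = √(4395.6900 + 118081.5769) = 349.97 m
  4: √((176.31)² + (-72.08)²) = √(31085.2161 + 5195.5264) = 190.48 m
  5: √((63.30)² + (-34.61)²) = √(4006.8900 + 1197.8521) = 72.14 m
  → nearest: 2 (50.79 m)
Q3 at (162.44, -92.40):
  1: √((-13.29)² + (154.01)²) = √(176.6241 + 23719.0801) = 154.58 m
  2: √((-148.53)² + (295.69)²) = √(22061.1609 + 87432.5761) = 330.90 m
  3: √((-31.82)² + (-41.73)²) = √(1012.5124 + 1741.3929) = 52.48 m
  4: √((78.19)² + (229.82)²) = √(6113.6761 + 52817.2324) = 242.76 m
  5: √((-34.82)² + (267.29)²) = √(1212.4324 + 71443.9441) = 269.55 m
  → nearest: 3 (52.48 m)
Q4 at (132.01, -80.61):
  1: √((17.14)² + (142.22)²) = √(293.7796 + 20226.5284) = 143.25 m
  2: √((-118.10)² + (283.90)²) = √(13947.6100 + 80599.2100) = 307.48 m
  3: √((-1.39)² + (-53.52)²) = √(1.9321 + 2864.3904) = 53.54 m
  4: √((108.62)² + (218.03)²) = √(11798.3044 + 47537.0809) = 243.59 m
  5: √((-4.39)² + (255.50)²) = √(19.2721 + 65280.2500) = 255.54 m
  → nearest: 3 (53.54 m)

Q1→2; Q2→2; Q3→3; Q4→3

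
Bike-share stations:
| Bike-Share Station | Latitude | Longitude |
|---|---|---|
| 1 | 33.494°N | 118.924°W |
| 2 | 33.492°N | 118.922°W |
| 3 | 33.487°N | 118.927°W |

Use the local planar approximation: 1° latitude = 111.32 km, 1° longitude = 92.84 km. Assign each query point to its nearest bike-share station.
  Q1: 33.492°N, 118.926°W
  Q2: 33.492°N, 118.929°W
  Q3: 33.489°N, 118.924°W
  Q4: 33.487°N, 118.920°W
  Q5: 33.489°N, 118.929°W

Q1 at 33.492°N, 118.926°W:
  1: √((0.002·111.32)² + (0.002·92.84)²) = √(0.04956857 + 0.03447706) = 0.289906 km
  2: √((0.000·111.32)² + (0.004·92.84)²) = √(0.00000000 + 0.13790825) = 0.371360 km
  3: √((-0.005·111.32)² + (-0.001·92.84)²) = √(0.30980356 + 0.00861927) = 0.564290 km
  → nearest: 1 (0.289906 km)
Q2 at 33.492°N, 118.929°W:
  1: √((0.002·111.32)² + (0.005·92.84)²) = √(0.04956857 + 0.21548164) = 0.514830 km
  2: √((0.000·111.32)² + (0.007·92.84)²) = √(0.00000000 + 0.42234401) = 0.649880 km
  3: √((-0.005·111.32)² + (0.002·92.84)²) = √(0.30980356 + 0.03447706) = 0.586754 km
  → nearest: 1 (0.514830 km)
Q3 at 33.489°N, 118.924°W:
  1: √((0.005·111.32)² + (0.000·92.84)²) = √(0.30980356 + 0.00000000) = 0.556600 km
  2: √((0.003·111.32)² + (0.002·92.84)²) = √(0.11152928 + 0.03447706) = 0.382108 km
  3: √((-0.002·111.32)² + (-0.003·92.84)²) = √(0.04956857 + 0.07757339) = 0.356570 km
  → nearest: 3 (0.356570 km)
Q4 at 33.487°N, 118.920°W:
  1: √((0.007·111.32)² + (-0.004·92.84)²) = √(0.60721498 + 0.13790825) = 0.863205 km
  2: √((0.005·111.32)² + (-0.002·92.84)²) = √(0.30980356 + 0.03447706) = 0.586754 km
  3: √((0.000·111.32)² + (-0.007·92.84)²) = √(0.00000000 + 0.42234401) = 0.649880 km
  → nearest: 2 (0.586754 km)
Q5 at 33.489°N, 118.929°W:
  1: √((0.005·111.32)² + (0.005·92.84)²) = √(0.30980356 + 0.21548164) = 0.724766 km
  2: √((0.003·111.32)² + (0.007·92.84)²) = √(0.11152928 + 0.42234401) = 0.730666 km
  3: √((-0.002·111.32)² + (0.002·92.84)²) = √(0.04956857 + 0.03447706) = 0.289906 km
  → nearest: 3 (0.289906 km)

Q1→1; Q2→1; Q3→3; Q4→2; Q5→3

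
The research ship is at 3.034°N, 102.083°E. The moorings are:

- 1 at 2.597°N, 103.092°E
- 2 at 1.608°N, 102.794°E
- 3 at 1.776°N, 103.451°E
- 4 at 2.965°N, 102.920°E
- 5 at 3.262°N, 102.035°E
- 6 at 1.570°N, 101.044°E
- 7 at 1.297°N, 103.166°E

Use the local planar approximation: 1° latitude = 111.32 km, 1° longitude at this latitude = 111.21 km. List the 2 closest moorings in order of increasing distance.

Distances from 3.034°N, 102.083°E:
1: 122.302 km
2: 177.345 km
3: 206.776 km
4: 93.399 km
5: 25.936 km
6: 199.778 km
7: 227.805 km
Sorted: 5 (25.936 km) < 4 (93.399 km) < 1 (122.302 km) < 2 (177.345 km) < …

5, 4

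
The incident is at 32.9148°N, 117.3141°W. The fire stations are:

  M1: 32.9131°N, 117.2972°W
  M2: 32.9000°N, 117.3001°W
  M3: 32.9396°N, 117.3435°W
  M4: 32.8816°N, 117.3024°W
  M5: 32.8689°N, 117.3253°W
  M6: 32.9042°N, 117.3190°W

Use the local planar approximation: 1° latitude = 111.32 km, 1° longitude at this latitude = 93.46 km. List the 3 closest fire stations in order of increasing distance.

Distances from 32.9148°N, 117.3141°W:
M1: √((-0.0017·111.32)² + (0.0169·93.46)²) = √(0.035813 + 2.494738) = 1.5908 km
M2: √((-0.0148·111.32)² + (0.0140·93.46)²) = √(2.714375 + 1.712015) = 2.1039 km
M3: √((0.0248·111.32)² + (-0.0294·93.46)²) = √(7.621663 + 7.549987) = 3.8951 km
M4: √((-0.0332·111.32)² + (0.0117·93.46)²) = √(13.659115 + 1.195703) = 3.8542 km
M5: √((-0.0459·111.32)² + (-0.0112·93.46)²) = √(26.107890 + 1.095690) = 5.2157 km
M6: √((-0.0106·111.32)² + (-0.0049·93.46)²) = √(1.392381 + 0.209722) = 1.2657 km
Sorted: M6 (1.2657 km) < M1 (1.5908 km) < M2 (2.1039 km) < M4 (3.8542 km) < M3 (3.8951 km) < …

M6, M1, M2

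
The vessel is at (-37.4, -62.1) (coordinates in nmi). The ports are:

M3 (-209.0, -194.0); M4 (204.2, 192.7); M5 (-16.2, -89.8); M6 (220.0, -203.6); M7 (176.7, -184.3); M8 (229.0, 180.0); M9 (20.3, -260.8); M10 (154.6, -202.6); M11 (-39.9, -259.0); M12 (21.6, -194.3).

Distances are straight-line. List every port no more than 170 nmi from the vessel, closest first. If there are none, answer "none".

Distances from (-37.4, -62.1):
M3: √((-171.6)² + (-131.9)²) = √(29446.560 + 17397.610) = 216.4 nmi
M4: √((241.6)² + (254.8)²) = √(58370.560 + 64923.040) = 351.1 nmi
M5: √((21.2)² + (-27.7)²) = √(449.440 + 767.290) = 34.9 nmi
M6: √((257.4)² + (-141.5)²) = √(66254.760 + 20022.250) = 293.7 nmi
M7: √((214.1)² + (-122.2)²) = √(45838.810 + 14932.840) = 246.5 nmi
M8: √((266.4)² + (242.1)²) = √(70968.960 + 58612.410) = 360.0 nmi
M9: √((57.7)² + (-198.7)²) = √(3329.290 + 39481.690) = 206.9 nmi
M10: √((192.0)² + (-140.5)²) = √(36864.000 + 19740.250) = 237.9 nmi
M11: √((-2.5)² + (-196.9)²) = √(6.250 + 38769.610) = 196.9 nmi
M12: √((59.0)² + (-132.2)²) = √(3481.000 + 17476.840) = 144.8 nmi
Threshold 170 nmi: M5 (34.9 nmi), M12 (144.8 nmi) are within range.

M5, M12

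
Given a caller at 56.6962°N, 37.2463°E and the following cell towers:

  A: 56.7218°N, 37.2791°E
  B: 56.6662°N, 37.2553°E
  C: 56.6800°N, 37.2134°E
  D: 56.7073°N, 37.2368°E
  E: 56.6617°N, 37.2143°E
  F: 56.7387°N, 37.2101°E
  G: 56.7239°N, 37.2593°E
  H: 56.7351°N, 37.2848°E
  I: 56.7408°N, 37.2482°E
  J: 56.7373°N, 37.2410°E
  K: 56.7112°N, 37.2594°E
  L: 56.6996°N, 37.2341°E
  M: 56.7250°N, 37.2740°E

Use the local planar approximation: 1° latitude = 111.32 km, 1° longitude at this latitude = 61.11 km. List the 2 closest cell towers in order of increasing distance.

L, D

Distances from 56.6962°N, 37.2463°E:
A: √((0.0256·111.32)² + (0.0328·61.11)²) = √(8.121314 + 4.017651) = 3.4841 km
B: √((-0.0300·111.32)² + (0.0090·61.11)²) = √(11.152928 + 0.302489) = 3.3846 km
C: √((-0.0162·111.32)² + (-0.0329·61.11)²) = √(3.252194 + 4.042187) = 2.7008 km
D: √((0.0111·111.32)² + (-0.0095·61.11)²) = √(1.526836 + 0.337032) = 1.3652 km
E: √((-0.0345·111.32)² + (-0.0320·61.11)²) = √(14.749747 + 3.824058) = 4.3097 km
F: √((0.0425·111.32)² + (-0.0362·61.11)²) = √(22.383307 + 4.893749) = 5.2227 km
G: √((0.0277·111.32)² + (0.0130·61.11)²) = √(9.508367 + 0.631119) = 3.1843 km
H: √((0.0389·111.32)² + (0.0385·61.11)²) = √(18.751914 + 5.535362) = 4.9282 km
I: √((0.0446·111.32)² + (0.0019·61.11)²) = √(24.649954 + 0.013481) = 4.9662 km
J: √((0.0411·111.32)² + (-0.0053·61.11)²) = √(20.932931 + 0.104900) = 4.5867 km
K: √((0.0150·111.32)² + (0.0131·61.11)²) = √(2.788232 + 0.640866) = 1.8518 km
L: √((0.0034·111.32)² + (-0.0122·61.11)²) = √(0.143253 + 0.555833) = 0.8361 km
M: √((0.0288·111.32)² + (0.0277·61.11)²) = √(10.278539 + 2.865392) = 3.6255 km
Sorted: L (0.8361 km) < D (1.3652 km) < K (1.8518 km) < C (2.7008 km) < …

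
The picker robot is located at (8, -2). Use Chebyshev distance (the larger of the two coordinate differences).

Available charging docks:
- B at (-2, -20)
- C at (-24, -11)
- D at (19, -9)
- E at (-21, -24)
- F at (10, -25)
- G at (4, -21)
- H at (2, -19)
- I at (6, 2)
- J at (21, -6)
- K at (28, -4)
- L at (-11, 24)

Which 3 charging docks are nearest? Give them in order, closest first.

I, D, J

Distances from (8, -2):
B: max(|-10|, |-18|) = 18
C: max(|-32|, |-9|) = 32
D: max(|11|, |-7|) = 11
E: max(|-29|, |-22|) = 29
F: max(|2|, |-23|) = 23
G: max(|-4|, |-19|) = 19
H: max(|-6|, |-17|) = 17
I: max(|-2|, |4|) = 4
J: max(|13|, |-4|) = 13
K: max(|20|, |-2|) = 20
L: max(|-19|, |26|) = 26
Sorted: I (4) < D (11) < J (13) < H (17) < B (18) < …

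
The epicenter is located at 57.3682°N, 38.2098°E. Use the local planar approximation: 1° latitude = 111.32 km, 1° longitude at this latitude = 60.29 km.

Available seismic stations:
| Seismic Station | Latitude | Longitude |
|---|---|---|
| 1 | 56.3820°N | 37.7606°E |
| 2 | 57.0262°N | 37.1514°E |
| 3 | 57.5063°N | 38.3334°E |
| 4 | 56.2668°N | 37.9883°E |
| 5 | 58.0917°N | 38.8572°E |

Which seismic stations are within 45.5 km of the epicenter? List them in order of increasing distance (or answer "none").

Distances from 57.3682°N, 38.2098°E:
1: 113.0749 km
2: 74.3052 km
3: 17.0841 km
4: 123.3330 km
5: 89.4996 km
Threshold 45.5 km: 3 (17.0841 km) is within range.

3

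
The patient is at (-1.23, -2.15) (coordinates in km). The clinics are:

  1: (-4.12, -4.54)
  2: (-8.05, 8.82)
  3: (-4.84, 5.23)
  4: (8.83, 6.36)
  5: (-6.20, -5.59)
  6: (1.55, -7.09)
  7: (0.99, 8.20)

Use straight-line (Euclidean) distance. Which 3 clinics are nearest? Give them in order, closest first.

1, 6, 5

Distances from (-1.23, -2.15):
1: 3.75 km
2: 12.92 km
3: 8.22 km
4: 13.18 km
5: 6.04 km
6: 5.67 km
7: 10.59 km
Sorted: 1 (3.75 km) < 6 (5.67 km) < 5 (6.04 km) < 3 (8.22 km) < 7 (10.59 km) < …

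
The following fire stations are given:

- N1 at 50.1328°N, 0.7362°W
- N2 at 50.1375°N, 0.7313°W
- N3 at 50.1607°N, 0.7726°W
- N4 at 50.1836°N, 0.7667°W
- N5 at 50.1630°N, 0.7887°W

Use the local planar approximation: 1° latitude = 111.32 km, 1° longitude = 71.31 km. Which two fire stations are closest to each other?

Pairwise distances:
N1–N2: 0.6292 km
N3–N5: 1.1763 km
N3–N4: 2.5837 km
N4–N5: 2.7785 km
N2–N3: 3.9171 km
N1–N3: 4.0477 km
N2–N5: 4.9812 km
N1–N5: 5.0317 km
N2–N4: 5.7191 km
N1–N4: 6.0589 km
Closest pair: N1–N2 at 0.6292 km.

N1 and N2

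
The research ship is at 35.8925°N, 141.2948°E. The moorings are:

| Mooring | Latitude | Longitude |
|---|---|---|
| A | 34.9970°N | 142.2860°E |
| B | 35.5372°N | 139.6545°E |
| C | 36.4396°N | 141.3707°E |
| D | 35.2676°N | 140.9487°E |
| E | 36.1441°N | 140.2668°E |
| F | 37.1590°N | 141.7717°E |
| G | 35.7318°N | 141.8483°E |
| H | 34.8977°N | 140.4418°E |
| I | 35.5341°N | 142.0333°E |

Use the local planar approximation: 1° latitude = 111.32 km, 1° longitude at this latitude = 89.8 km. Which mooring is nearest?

G

Distances from 35.8925°N, 141.2948°E:
A: √((-0.8955·111.32)² + (0.9912·89.8)²) = √(9937.509931 + 7922.737375) = 133.6422 km
B: √((-0.3553·111.32)² + (-1.6403·89.8)²) = √(1564.360388 + 21696.977725) = 152.5167 km
C: √((0.5471·111.32)² + (0.0759·89.8)²) = √(3709.196360 + 46.455402) = 61.2834 km
D: √((-0.6249·111.32)² + (-0.3461·89.8)²) = √(4839.131731 + 965.952725) = 76.1911 km
E: √((0.2516·111.32)² + (-1.0280·89.8)²) = √(784.454338 + 8521.948447) = 96.4697 km
F: √((1.2665·111.32)² + (0.4769·89.8)²) = √(19877.272135 + 1834.033728) = 147.3476 km
G: √((-0.1607·111.32)² + (0.5535·89.8)²) = √(320.020757 + 2470.517438) = 52.8255 km
H: √((-0.9948·111.32)² + (-0.8530·89.8)²) = √(12263.599203 + 5867.468080) = 134.6517 km
I: √((-0.3584·111.32)² + (0.7385·89.8)²) = √(1591.777631 + 4397.984279) = 77.3936 km
Minimum: G at 52.8255 km.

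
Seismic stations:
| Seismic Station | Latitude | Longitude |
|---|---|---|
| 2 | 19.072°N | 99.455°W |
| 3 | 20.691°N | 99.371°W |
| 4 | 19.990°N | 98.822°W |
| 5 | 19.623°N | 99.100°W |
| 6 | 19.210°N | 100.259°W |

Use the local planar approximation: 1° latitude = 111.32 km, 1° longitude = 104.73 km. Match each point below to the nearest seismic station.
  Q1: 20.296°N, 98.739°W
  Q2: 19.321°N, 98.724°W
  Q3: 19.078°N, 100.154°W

Q1 at 20.296°N, 98.739°W:
  2: √((-1.224·111.32)² + (-0.716·104.73)²) = √(18565.61033 + 5623.00218) = 155.527 km
  3: √((0.395·111.32)² + (-0.632·104.73)²) = √(1933.48402 + 4381.03138) = 79.464 km
  4: √((-0.306·111.32)² + (-0.083·104.73)²) = √(1160.35065 + 75.56112) = 35.156 km
  5: √((-0.673·111.32)² + (-0.361·104.73)²) = √(5612.76067 + 1429.40932) = 83.918 km
  6: √((-1.086·111.32)² + (-1.520·104.73)²) = √(14615.24318 + 25341.32875) = 199.891 km
  → nearest: 4 (35.156 km)
Q2 at 19.321°N, 98.724°W:
  2: √((-0.249·111.32)² + (-0.731·104.73)²) = √(768.32522 + 5861.07071) = 81.421 km
  3: √((1.370·111.32)² + (-0.647·104.73)²) = √(23258.81207 + 4591.45961) = 166.884 km
  4: √((0.669·111.32)² + (-0.098·104.73)²) = √(5546.23964 + 105.34025) = 75.177 km
  5: √((0.302·111.32)² + (-0.376·104.73)²) = √(1130.21296 + 1550.66469) = 51.777 km
  6: √((-0.111·111.32)² + (-1.535·104.73)²) = √(152.68359 + 25843.95444) = 161.235 km
  → nearest: 5 (51.777 km)
Q3 at 19.078°N, 100.154°W:
  2: √((-0.006·111.32)² + (0.699·104.73)²) = √(0.44612 + 5359.15797) = 73.209 km
  3: √((1.613·111.32)² + (0.783·104.73)²) = √(32241.49194 + 6724.58877) = 197.398 km
  4: √((0.912·111.32)² + (1.332·104.73)²) = √(10307.09009 + 19460.35044) = 172.532 km
  5: √((0.545·111.32)² + (1.054·104.73)²) = √(3680.77610 + 12184.94095) = 125.959 km
  6: √((0.132·111.32)² + (-0.105·104.73)²) = √(215.92069 + 120.92631) = 18.353 km
  → nearest: 6 (18.353 km)

Q1→4; Q2→5; Q3→6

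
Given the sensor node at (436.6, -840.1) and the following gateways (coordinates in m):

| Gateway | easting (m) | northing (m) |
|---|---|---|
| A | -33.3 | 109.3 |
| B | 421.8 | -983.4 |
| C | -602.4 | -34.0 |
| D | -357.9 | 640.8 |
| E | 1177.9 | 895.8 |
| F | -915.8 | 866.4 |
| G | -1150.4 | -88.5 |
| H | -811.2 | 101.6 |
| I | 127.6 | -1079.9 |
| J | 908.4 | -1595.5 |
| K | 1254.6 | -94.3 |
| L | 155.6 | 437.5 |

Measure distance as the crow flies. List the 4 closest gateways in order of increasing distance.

B, I, J, A

Distances from (436.6, -840.1):
A: 1059.3 m
B: 144.1 m
C: 1315.0 m
D: 1680.6 m
E: 1887.6 m
F: 2177.4 m
G: 1756.0 m
H: 1563.3 m
I: 391.1 m
J: 890.6 m
K: 1107.0 m
L: 1308.1 m
Sorted: B (144.1 m) < I (391.1 m) < J (890.6 m) < A (1059.3 m) < K (1107.0 m) < L (1308.1 m) < …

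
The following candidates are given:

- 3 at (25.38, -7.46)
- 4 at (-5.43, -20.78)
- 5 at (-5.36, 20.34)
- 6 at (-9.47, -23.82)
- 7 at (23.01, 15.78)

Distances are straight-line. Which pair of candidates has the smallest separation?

Pairwise distances:
4–6: √((-4.04)² + (-3.04)²) = √(16.3216 + 9.2416) = 5.06
3–7: √((-2.37)² + (23.24)²) = √(5.6169 + 540.0976) = 23.36
5–7: √((28.37)² + (-4.56)²) = √(804.8569 + 20.7936) = 28.73
3–4: √((-30.81)² + (-13.32)²) = √(949.2561 + 177.4224) = 33.57
3–6: √((-34.85)² + (-16.36)²) = √(1214.5225 + 267.6496) = 38.50
4–5: √((0.07)² + (41.12)²) = √(0.0049 + 1690.8544) = 41.12
3–5: √((-30.74)² + (27.80)²) = √(944.9476 + 772.8400) = 41.45
5–6: √((-4.11)² + (-44.16)²) = √(16.8921 + 1950.1056) = 44.35
4–7: √((28.44)² + (36.56)²) = √(808.8336 + 1336.6336) = 46.32
6–7: √((32.48)² + (39.60)²) = √(1054.9504 + 1568.1600) = 51.22
Closest pair: 4–6 at 5.06.

4 and 6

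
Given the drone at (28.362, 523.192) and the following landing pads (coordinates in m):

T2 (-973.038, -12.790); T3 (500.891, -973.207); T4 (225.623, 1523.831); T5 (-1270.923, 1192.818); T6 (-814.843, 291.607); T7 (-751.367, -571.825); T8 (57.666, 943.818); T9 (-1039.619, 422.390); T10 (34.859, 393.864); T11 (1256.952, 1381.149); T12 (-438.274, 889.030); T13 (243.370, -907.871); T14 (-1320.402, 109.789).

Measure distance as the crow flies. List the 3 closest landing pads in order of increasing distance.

T10, T8, T12

Distances from (28.362, 523.192):
T2: 1135.816 m
T3: 1569.233 m
T4: 1019.897 m
T5: 1461.691 m
T6: 874.429 m
T7: 1344.262 m
T8: 421.646 m
T9: 1072.728 m
T10: 129.491 m
T11: 1498.507 m
T12: 592.947 m
T13: 1447.125 m
T14: 1410.697 m
Sorted: T10 (129.491 m) < T8 (421.646 m) < T12 (592.947 m) < T6 (874.429 m) < T4 (1019.897 m) < …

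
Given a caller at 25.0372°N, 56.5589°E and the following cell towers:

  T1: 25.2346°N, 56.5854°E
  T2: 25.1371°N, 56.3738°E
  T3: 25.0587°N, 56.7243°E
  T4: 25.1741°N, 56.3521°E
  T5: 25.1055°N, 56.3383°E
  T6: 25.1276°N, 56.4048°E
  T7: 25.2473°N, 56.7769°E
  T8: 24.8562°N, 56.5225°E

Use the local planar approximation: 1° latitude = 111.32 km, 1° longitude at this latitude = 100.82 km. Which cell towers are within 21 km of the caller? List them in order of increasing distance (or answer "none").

T3, T6, T8

Distances from 25.0372°N, 56.5589°E:
T1: √((0.1974·111.32)² + (0.0265·100.82)²) = √(482.881639 + 7.138141) = 22.1364 km
T2: √((0.0999·111.32)² + (-0.1851·100.82)²) = √(123.673705 + 348.262107) = 21.7241 km
T3: √((0.0215·111.32)² + (0.1654·100.82)²) = √(5.728268 + 278.076569) = 16.8465 km
T4: √((0.1369·111.32)² + (-0.2068·100.82)²) = √(232.248700 + 434.704819) = 25.8254 km
T5: √((0.0683·111.32)² + (-0.2206·100.82)²) = √(57.807981 + 494.657277) = 23.5046 km
T6: √((0.0904·111.32)² + (-0.1541·100.82)²) = √(101.270570 + 241.378544) = 18.5108 km
T7: √((0.2101·111.32)² + (0.2180·100.82)²) = √(547.014074 + 483.065891) = 32.0949 km
T8: √((-0.1810·111.32)² + (-0.0364·100.82)²) = √(405.978977 + 13.467784) = 20.4804 km
Threshold 21 km: T3 (16.8465 km), T6 (18.5108 km), T8 (20.4804 km) are within range.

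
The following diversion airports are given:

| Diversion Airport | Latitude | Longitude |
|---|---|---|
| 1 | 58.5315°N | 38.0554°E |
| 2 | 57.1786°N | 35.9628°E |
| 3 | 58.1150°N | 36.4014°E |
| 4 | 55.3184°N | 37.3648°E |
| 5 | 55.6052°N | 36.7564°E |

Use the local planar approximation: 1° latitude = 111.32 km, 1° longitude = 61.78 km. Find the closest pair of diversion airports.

4 and 5

Pairwise distances:
4–5: √((0.2868·111.32)² + (-0.6084·61.78)²) = √(1019.306255 + 1412.778961) = 49.3162 km
2–3: √((0.9364·111.32)² + (0.4386·61.78)²) = √(10865.987607 + 734.231584) = 107.7043 km
1–3: √((-0.4165·111.32)² + (-1.6540·61.78)²) = √(2149.692824 + 10441.594380) = 112.2109 km
2–5: √((-1.5734·111.32)² + (0.7936·61.78)²) = √(30677.833567 + 2403.804402) = 181.8836 km
1–2: √((-1.3529·111.32)² + (-2.0926·61.78)²) = √(22681.814217 + 16713.532488) = 198.4826 km
2–4: √((-1.8602·111.32)² + (1.4020·61.78)²) = √(42881.076097 + 7502.255234) = 224.4623 km
3–5: √((-2.5098·111.32)² + (0.3550·61.78)²) = √(78059.295119 + 481.008238) = 280.2504 km
3–4: √((-2.7966·111.32)² + (0.9634·61.78)²) = √(96918.593278 + 3542.493743) = 316.9560 km
1–5: √((-2.9263·111.32)² + (-1.2990·61.78)²) = √(106116.786507 + 6440.418815) = 335.4955 km
1–4: √((-3.2131·111.32)² + (-0.6906·61.78)²) = √(127936.622010 + 1820.325094) = 360.2179 km
Closest pair: 4–5 at 49.3162 km.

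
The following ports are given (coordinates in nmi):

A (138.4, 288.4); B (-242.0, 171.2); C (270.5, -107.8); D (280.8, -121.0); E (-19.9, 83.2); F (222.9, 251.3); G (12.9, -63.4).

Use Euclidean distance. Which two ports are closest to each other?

C and D

Pairwise distances:
A–B: 398.0 nmi
A–C: 417.6 nmi
A–D: 433.5 nmi
A–E: 259.2 nmi
A–F: 92.3 nmi
A–G: 373.5 nmi
B–C: 583.5 nmi
B–D: 598.9 nmi
B–E: 238.9 nmi
B–F: 471.7 nmi
B–G: 346.4 nmi
C–D: 16.7 nmi
C–E: 347.6 nmi
C–F: 362.2 nmi
C–G: 261.4 nmi
D–E: 363.5 nmi
D–F: 376.8 nmi
D–G: 274.0 nmi
E–F: 295.3 nmi
E–G: 150.2 nmi
F–G: 378.3 nmi
Closest pair: C–D at 16.7 nmi.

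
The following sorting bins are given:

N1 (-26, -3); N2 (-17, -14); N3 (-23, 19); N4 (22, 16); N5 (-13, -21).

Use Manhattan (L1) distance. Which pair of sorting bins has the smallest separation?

N2 and N5

Pairwise distances:
N1–N2: 20
N1–N3: 25
N1–N4: 67
N1–N5: 31
N2–N3: 39
N2–N4: 69
N2–N5: 11
N3–N4: 48
N3–N5: 50
N4–N5: 72
Closest pair: N2–N5 at 11.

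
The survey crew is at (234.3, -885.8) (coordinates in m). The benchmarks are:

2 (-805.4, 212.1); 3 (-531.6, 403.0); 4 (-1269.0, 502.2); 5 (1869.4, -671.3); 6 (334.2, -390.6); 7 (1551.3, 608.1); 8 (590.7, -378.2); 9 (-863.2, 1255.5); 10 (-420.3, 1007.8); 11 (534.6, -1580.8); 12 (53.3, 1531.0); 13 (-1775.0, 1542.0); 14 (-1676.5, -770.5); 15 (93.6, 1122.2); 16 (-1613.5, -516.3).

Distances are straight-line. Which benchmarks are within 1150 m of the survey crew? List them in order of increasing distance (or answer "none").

6, 8, 11

Distances from (234.3, -885.8):
2: √((-1039.7)² + (1097.9)²) = √(1080976.090 + 1205384.410) = 1512.1 m
3: √((-765.9)² + (1288.8)²) = √(586602.810 + 1661005.440) = 1499.2 m
4: √((-1503.3)² + (1388.0)²) = √(2259910.890 + 1926544.000) = 2046.1 m
5: √((1635.1)² + (214.5)²) = √(2673552.010 + 46010.250) = 1649.1 m
6: √((99.9)² + (495.2)²) = √(9980.010 + 245223.040) = 505.2 m
7: √((1317.0)² + (1493.9)²) = √(1734489.000 + 2231737.210) = 1991.5 m
8: √((356.4)² + (507.6)²) = √(127020.960 + 257657.760) = 620.2 m
9: √((-1097.5)² + (2141.3)²) = √(1204506.250 + 4585165.690) = 2406.2 m
10: √((-654.6)² + (1893.6)²) = √(428501.160 + 3585720.960) = 2003.6 m
11: √((300.3)² + (-695.0)²) = √(90180.090 + 483025.000) = 757.1 m
12: √((-181.0)² + (2416.8)²) = √(32761.000 + 5840922.240) = 2423.6 m
13: √((-2009.3)² + (2427.8)²) = √(4037286.490 + 5894212.840) = 3151.4 m
14: √((-1910.8)² + (115.3)²) = √(3651156.640 + 13294.090) = 1914.3 m
15: √((-140.7)² + (2008.0)²) = √(19796.490 + 4032064.000) = 2012.9 m
16: √((-1847.8)² + (369.5)²) = √(3414364.840 + 136530.250) = 1884.4 m
Threshold 1150 m: 6 (505.2 m), 8 (620.2 m), 11 (757.1 m) are within range.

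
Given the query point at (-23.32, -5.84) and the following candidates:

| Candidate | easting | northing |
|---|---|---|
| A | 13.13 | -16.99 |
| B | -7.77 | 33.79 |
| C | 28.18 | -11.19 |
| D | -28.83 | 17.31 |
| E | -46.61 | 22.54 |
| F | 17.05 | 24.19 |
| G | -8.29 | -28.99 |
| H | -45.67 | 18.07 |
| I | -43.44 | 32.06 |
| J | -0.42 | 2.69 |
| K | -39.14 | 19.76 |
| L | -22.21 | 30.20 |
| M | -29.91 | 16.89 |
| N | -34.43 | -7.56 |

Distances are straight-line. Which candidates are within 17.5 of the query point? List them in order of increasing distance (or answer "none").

Distances from (-23.32, -5.84):
A: 38.12
B: 42.57
C: 51.78
D: 23.80
E: 36.71
F: 50.31
G: 27.60
H: 32.73
I: 42.91
J: 24.44
K: 30.09
L: 36.06
M: 23.67
N: 11.24
Threshold 17.5: N (11.24) is within range.

N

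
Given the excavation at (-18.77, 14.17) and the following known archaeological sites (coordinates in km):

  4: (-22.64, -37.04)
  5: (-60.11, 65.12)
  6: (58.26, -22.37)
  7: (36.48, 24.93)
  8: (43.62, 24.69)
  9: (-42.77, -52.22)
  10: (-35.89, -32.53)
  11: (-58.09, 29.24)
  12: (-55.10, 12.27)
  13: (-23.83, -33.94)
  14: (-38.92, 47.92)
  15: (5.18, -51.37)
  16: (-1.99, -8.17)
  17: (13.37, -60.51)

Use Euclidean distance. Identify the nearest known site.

Distances from (-18.77, 14.17):
4: √((-3.87)² + (-51.21)²) = √(14.9769 + 2622.4641) = 51.36 km
5: √((-41.34)² + (50.95)²) = √(1708.9956 + 2595.9025) = 65.61 km
6: √((77.03)² + (-36.54)²) = √(5933.6209 + 1335.1716) = 85.26 km
7: √((55.25)² + (10.76)²) = √(3052.5625 + 115.7776) = 56.29 km
8: √((62.39)² + (10.52)²) = √(3892.5121 + 110.6704) = 63.27 km
9: √((-24.00)² + (-66.39)²) = √(576.0000 + 4407.6321) = 70.59 km
10: √((-17.12)² + (-46.70)²) = √(293.0944 + 2180.8900) = 49.74 km
11: √((-39.32)² + (15.07)²) = √(1546.0624 + 227.1049) = 42.11 km
12: √((-36.33)² + (-1.90)²) = √(1319.8689 + 3.6100) = 36.38 km
13: √((-5.06)² + (-48.11)²) = √(25.6036 + 2314.5721) = 48.38 km
14: √((-20.15)² + (33.75)²) = √(406.0225 + 1139.0625) = 39.31 km
15: √((23.95)² + (-65.54)²) = √(573.6025 + 4295.4916) = 69.78 km
16: √((16.78)² + (-22.34)²) = √(281.5684 + 499.0756) = 27.94 km
17: √((32.14)² + (-74.68)²) = √(1032.9796 + 5577.1024) = 81.30 km
Minimum: 16 at 27.94 km.

16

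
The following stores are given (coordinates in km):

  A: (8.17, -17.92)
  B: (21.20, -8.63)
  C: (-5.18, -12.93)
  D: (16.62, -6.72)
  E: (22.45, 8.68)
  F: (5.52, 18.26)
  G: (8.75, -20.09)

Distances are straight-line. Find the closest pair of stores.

Pairwise distances:
A–B: √((13.03)² + (9.29)²) = √(169.7809 + 86.3041) = 16.00 km
A–C: √((-13.35)² + (4.99)²) = √(178.2225 + 24.9001) = 14.25 km
A–D: √((8.45)² + (11.20)²) = √(71.4025 + 125.4400) = 14.03 km
A–E: √((14.28)² + (26.60)²) = √(203.9184 + 707.5600) = 30.19 km
A–F: √((-2.65)² + (36.18)²) = √(7.0225 + 1308.9924) = 36.28 km
A–G: √((0.58)² + (-2.17)²) = √(0.3364 + 4.7089) = 2.25 km
B–C: √((-26.38)² + (-4.30)²) = √(695.9044 + 18.4900) = 26.73 km
B–D: √((-4.58)² + (1.91)²) = √(20.9764 + 3.6481) = 4.96 km
B–E: √((1.25)² + (17.31)²) = √(1.5625 + 299.6361) = 17.36 km
B–F: √((-15.68)² + (26.89)²) = √(245.8624 + 723.0721) = 31.13 km
B–G: √((-12.45)² + (-11.46)²) = √(155.0025 + 131.3316) = 16.92 km
C–D: √((21.80)² + (6.21)²) = √(475.2400 + 38.5641) = 22.67 km
C–E: √((27.63)² + (21.61)²) = √(763.4169 + 466.9921) = 35.08 km
C–F: √((10.70)² + (31.19)²) = √(114.4900 + 972.8161) = 32.97 km
C–G: √((13.93)² + (-7.16)²) = √(194.0449 + 51.2656) = 15.66 km
D–E: √((5.83)² + (15.40)²) = √(33.9889 + 237.1600) = 16.47 km
D–F: √((-11.10)² + (24.98)²) = √(123.2100 + 624.0004) = 27.34 km
D–G: √((-7.87)² + (-13.37)²) = √(61.9369 + 178.7569) = 15.51 km
E–F: √((-16.93)² + (9.58)²) = √(286.6249 + 91.7764) = 19.45 km
E–G: √((-13.70)² + (-28.77)²) = √(187.6900 + 827.7129) = 31.87 km
F–G: √((3.23)² + (-38.35)²) = √(10.4329 + 1470.7225) = 38.49 km
Closest pair: A–G at 2.25 km.

A and G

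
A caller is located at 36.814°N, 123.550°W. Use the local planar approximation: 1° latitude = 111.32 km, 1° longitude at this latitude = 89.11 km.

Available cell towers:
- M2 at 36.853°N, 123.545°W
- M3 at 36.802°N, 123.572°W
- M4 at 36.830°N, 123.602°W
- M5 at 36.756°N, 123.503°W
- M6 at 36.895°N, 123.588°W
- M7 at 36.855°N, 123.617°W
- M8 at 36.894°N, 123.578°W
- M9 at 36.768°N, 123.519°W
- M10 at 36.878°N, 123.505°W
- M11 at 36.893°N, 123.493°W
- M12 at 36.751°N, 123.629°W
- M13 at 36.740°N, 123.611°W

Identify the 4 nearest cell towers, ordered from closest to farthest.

M3, M2, M4, M9

Distances from 36.814°N, 123.550°W:
M2: √((0.039·111.32)² + (0.005·89.11)²) = √(18.84845 + 0.19851) = 4.364 km
M3: √((-0.012·111.32)² + (-0.022·89.11)²) = √(1.78447 + 3.84325) = 2.372 km
M4: √((0.016·111.32)² + (-0.052·89.11)²) = √(3.17239 + 21.47136) = 4.964 km
M5: √((-0.058·111.32)² + (0.047·89.11)²) = √(41.68717 + 17.54077) = 7.696 km
M6: √((0.081·111.32)² + (-0.038·89.11)²) = √(81.30485 + 11.46621) = 9.632 km
M7: √((0.041·111.32)² + (-0.067·89.11)²) = √(20.83119 + 35.64532) = 7.515 km
M8: √((0.080·111.32)² + (-0.028·89.11)²) = √(79.30971 + 6.22542) = 9.249 km
M9: √((-0.046·111.32)² + (0.031·89.11)²) = √(26.22177 + 7.63091) = 5.818 km
M10: √((0.064·111.32)² + (0.045·89.11)²) = √(50.75822 + 16.07970) = 8.175 km
M11: √((0.079·111.32)² + (0.057·89.11)²) = √(77.33936 + 25.79898) = 10.156 km
M12: √((-0.063·111.32)² + (-0.079·89.11)²) = √(49.18441 + 49.55724) = 9.937 km
M13: √((-0.074·111.32)² + (-0.061·89.11)²) = √(67.85937 + 29.54694) = 9.869 km
Sorted: M3 (2.372 km) < M2 (4.364 km) < M4 (4.964 km) < M9 (5.818 km) < M7 (7.515 km) < M5 (7.696 km) < …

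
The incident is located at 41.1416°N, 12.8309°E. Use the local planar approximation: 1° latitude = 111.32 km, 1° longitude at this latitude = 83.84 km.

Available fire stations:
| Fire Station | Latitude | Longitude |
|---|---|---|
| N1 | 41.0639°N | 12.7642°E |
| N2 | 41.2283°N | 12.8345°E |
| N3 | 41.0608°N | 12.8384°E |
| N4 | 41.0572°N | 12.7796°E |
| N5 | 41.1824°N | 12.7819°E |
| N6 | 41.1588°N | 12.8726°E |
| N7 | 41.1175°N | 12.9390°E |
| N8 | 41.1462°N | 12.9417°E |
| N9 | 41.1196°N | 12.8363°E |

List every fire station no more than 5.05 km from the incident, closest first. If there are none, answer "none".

N9, N6

Distances from 41.1416°N, 12.8309°E:
N1: √((-0.0777·111.32)² + (-0.0667·83.84)²) = √(74.814957 + 31.271896) = 10.2998 km
N2: √((0.0867·111.32)² + (0.0036·83.84)²) = √(93.150371 + 0.091098) = 9.6562 km
N3: √((-0.0808·111.32)² + (0.0075·83.84)²) = √(80.903837 + 0.395389) = 9.0166 km
N4: √((-0.0844·111.32)² + (-0.0513·83.84)²) = √(88.273691 + 18.498532) = 10.3331 km
N5: √((0.0408·111.32)² + (-0.0490·83.84)²) = √(20.628456 + 16.876979) = 6.1242 km
N6: √((0.0172·111.32)² + (0.0417·83.84)²) = √(3.666091 + 12.222911) = 3.9861 km
N7: √((-0.0241·111.32)² + (0.1081·83.84)²) = √(7.197480 + 82.139854) = 9.4518 km
N8: √((0.0046·111.32)² + (0.1108·83.84)²) = √(0.262218 + 86.294290) = 9.3036 km
N9: √((-0.0220·111.32)² + (0.0054·83.84)²) = √(5.997797 + 0.204970) = 2.4905 km
Threshold 5.05 km: N9 (2.4905 km), N6 (3.9861 km) are within range.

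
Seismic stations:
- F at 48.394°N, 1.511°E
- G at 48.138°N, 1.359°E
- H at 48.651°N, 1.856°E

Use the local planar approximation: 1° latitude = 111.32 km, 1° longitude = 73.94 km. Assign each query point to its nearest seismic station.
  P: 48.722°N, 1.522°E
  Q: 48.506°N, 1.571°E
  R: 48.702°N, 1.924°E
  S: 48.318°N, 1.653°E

P→H; Q→F; R→H; S→F

P at 48.722°N, 1.522°E:
  F: 36.522 km
  G: 66.119 km
  H: 25.930 km
  → nearest: H (25.930 km)
Q at 48.506°N, 1.571°E:
  F: 13.234 km
  G: 43.862 km
  H: 26.545 km
  → nearest: F (13.234 km)
R at 48.702°N, 1.924°E:
  F: 45.914 km
  G: 75.413 km
  H: 7.584 km
  → nearest: H (7.584 km)
S at 48.318°N, 1.653°E:
  F: 13.484 km
  G: 29.565 km
  H: 39.993 km
  → nearest: F (13.484 km)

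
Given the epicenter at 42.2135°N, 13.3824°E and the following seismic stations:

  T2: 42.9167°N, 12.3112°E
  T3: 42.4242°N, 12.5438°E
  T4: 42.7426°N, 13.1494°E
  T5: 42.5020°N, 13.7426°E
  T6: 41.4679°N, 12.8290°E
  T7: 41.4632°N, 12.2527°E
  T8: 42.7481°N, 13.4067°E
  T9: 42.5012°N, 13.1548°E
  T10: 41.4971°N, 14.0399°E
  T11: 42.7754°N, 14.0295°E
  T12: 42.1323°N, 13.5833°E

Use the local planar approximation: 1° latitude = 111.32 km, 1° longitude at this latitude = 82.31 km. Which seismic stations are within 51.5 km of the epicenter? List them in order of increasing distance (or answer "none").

T12, T9, T5

Distances from 42.2135°N, 13.3824°E:
T2: √((0.7032·111.32)² + (-1.0712·82.31)²) = √(6127.793469 + 7774.032133) = 117.9060 km
T3: √((0.2107·111.32)² + (-0.8386·82.31)²) = √(550.142842 + 4764.473541) = 72.9014 km
T4: √((0.5291·111.32)² + (-0.2330·82.31)²) = √(3469.140734 + 367.804506) = 61.9431 km
T5: √((0.2885·111.32)² + (0.3602·82.31)²) = √(1031.425894 + 879.007580) = 43.7085 km
T6: √((-0.7456·111.32)² + (-0.5534·82.31)²) = √(6889.031872 + 2074.834750) = 94.6777 km
T7: √((-0.7503·111.32)² + (-1.1297·82.31)²) = √(6976.157679 + 8646.323109) = 124.9899 km
T8: √((0.5346·111.32)² + (0.0243·82.31)²) = √(3541.639104 + 4.000532) = 59.5453 km
T9: √((0.2877·111.32)² + (-0.2276·82.31)²) = √(1025.713612 + 350.953614) = 37.1035 km
T10: √((-0.7164·111.32)² + (0.6575·82.31)²) = √(6360.006356 + 2928.847219) = 96.3787 km
T11: √((0.5619·111.32)² + (0.6471·82.31)²) = √(3912.591071 + 2836.925970) = 82.1554 km
T12: √((-0.0812·111.32)² + (0.2009·82.31)²) = √(81.706847 + 273.441909) = 18.8454 km
Threshold 51.5 km: T12 (18.8454 km), T9 (37.1035 km), T5 (43.7085 km) are within range.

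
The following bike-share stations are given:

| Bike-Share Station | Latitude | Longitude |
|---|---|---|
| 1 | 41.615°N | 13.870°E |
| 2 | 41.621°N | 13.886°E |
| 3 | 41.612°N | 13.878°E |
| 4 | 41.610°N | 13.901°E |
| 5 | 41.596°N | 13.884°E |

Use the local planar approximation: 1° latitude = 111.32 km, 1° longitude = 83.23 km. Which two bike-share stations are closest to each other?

1 and 3

Pairwise distances:
1–3: √((-0.003·111.32)² + (0.008·83.23)²) = √(0.11153 + 0.44334) = 0.745 km
2–3: √((-0.009·111.32)² + (-0.008·83.23)²) = √(1.00376 + 0.44334) = 1.203 km
1–2: √((0.006·111.32)² + (0.016·83.23)²) = √(0.44612 + 1.77337) = 1.490 km
2–4: √((-0.011·111.32)² + (0.015·83.23)²) = √(1.49945 + 1.55863) = 1.749 km
3–5: √((-0.016·111.32)² + (0.006·83.23)²) = √(3.17239 + 0.24938) = 1.850 km
3–4: √((-0.002·111.32)² + (0.023·83.23)²) = √(0.04957 + 3.66451) = 1.927 km
4–5: √((-0.014·111.32)² + (-0.017·83.23)²) = √(2.42886 + 2.00197) = 2.105 km
1–5: √((-0.019·111.32)² + (0.014·83.23)²) = √(4.47356 + 1.35774) = 2.415 km
1–4: √((-0.005·111.32)² + (0.031·83.23)²) = √(0.30980 + 6.65707) = 2.639 km
2–5: √((-0.025·111.32)² + (-0.002·83.23)²) = √(7.74509 + 0.02771) = 2.788 km
Closest pair: 1–3 at 0.745 km.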